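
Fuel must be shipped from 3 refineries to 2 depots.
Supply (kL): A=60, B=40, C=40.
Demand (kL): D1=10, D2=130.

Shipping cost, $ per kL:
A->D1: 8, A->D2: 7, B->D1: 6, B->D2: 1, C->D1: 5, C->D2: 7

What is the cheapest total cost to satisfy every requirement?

720

A cheapest plan:
  A→D2: 60 kL
  B→D2: 40 kL
  C→D1: 10 kL
  C→D2: 30 kL
Total cost = $720.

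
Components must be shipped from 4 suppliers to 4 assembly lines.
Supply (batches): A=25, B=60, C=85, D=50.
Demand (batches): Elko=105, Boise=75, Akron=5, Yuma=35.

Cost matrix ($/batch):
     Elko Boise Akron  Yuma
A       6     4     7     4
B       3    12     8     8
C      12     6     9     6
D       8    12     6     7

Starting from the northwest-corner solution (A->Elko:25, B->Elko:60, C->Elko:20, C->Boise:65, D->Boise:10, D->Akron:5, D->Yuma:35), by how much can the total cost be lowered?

Current plan cost = 25·6 + 60·3 + 20·12 + 65·6 + 10·12 + 5·6 + 35·7 = $1355.
Optimal plan:
  A->Yuma: 25 × $4 = $100
  B->Elko: 60 × $3 = $180
  C->Boise: 75 × $6 = $450
  C->Yuma: 10 × $6 = $60
  D->Elko: 45 × $8 = $360
  D->Akron: 5 × $6 = $30
Optimal cost = $1180.
Saving = 1355 − 1180 = $175.

175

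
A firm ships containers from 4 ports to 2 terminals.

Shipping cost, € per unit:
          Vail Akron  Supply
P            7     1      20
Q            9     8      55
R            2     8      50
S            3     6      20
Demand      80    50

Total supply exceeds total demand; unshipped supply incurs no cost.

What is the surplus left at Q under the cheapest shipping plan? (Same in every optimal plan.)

Minimum-cost shipments:
  P to Akron: 20 TEU
  Q to Vail: 10 TEU
  Q to Akron: 30 TEU
  R to Vail: 50 TEU
  S to Vail: 20 TEU
Total cost = €510.
Q ships 40 of its 55, leaving 15.

15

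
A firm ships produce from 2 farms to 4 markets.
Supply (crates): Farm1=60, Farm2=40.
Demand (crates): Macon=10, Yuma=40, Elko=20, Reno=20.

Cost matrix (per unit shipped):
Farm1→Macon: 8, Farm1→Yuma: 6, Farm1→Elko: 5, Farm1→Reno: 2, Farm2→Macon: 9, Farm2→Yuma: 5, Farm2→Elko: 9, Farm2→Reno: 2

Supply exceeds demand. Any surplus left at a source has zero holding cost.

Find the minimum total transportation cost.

An optimal shipping plan:
  Farm1->Macon: 10 × 8 = 80
  Farm1->Elko: 20 × 5 = 100
  Farm1->Reno: 20 × 2 = 40
  Farm2->Yuma: 40 × 5 = 200
Total = 80 + 100 + 40 + 200 = 420.

420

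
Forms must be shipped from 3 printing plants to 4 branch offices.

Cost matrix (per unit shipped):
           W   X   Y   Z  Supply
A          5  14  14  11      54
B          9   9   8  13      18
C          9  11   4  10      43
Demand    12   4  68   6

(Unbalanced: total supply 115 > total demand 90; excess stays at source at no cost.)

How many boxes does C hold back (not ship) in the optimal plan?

An optimal plan:
  A->W: 12 × 5 = 60
  A->X: 4 × 14 = 56
  A->Y: 7 × 14 = 98
  A->Z: 6 × 11 = 66
  B->Y: 18 × 8 = 144
  C->Y: 43 × 4 = 172
Total cost = 596.
C ships 43 of its 43, leaving 0.

0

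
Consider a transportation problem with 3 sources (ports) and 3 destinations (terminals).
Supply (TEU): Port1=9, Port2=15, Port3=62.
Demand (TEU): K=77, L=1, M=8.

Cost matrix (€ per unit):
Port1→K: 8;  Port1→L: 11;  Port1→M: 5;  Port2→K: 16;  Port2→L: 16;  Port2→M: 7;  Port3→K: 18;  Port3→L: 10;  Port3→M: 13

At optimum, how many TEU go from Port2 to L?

The minimum-cost plan:
  Port1→K: 9 × €8 = €72
  Port2→K: 7 × €16 = €112
  Port2→M: 8 × €7 = €56
  Port3→K: 61 × €18 = €1098
  Port3→L: 1 × €10 = €10
Total cost = €1348.
The route Port2→L is not used.

0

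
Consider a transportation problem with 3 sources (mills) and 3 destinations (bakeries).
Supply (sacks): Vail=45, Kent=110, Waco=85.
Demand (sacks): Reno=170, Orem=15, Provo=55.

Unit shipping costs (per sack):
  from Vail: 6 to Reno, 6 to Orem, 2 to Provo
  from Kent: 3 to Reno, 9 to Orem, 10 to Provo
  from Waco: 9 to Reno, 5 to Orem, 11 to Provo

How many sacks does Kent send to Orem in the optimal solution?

0

The minimum-cost plan:
  Vail->Provo: 45 × 2 = 90
  Kent->Reno: 110 × 3 = 330
  Waco->Reno: 60 × 9 = 540
  Waco->Orem: 15 × 5 = 75
  Waco->Provo: 10 × 11 = 110
Total cost = 1145.
The route Kent→Orem is not used.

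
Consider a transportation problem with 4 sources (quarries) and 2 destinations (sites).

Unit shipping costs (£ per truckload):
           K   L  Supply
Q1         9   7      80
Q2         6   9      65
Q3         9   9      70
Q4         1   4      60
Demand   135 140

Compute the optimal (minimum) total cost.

1640

An optimal shipping plan:
  Q1–L: 80 × £7 = £560
  Q2–K: 65 × £6 = £390
  Q3–K: 10 × £9 = £90
  Q3–L: 60 × £9 = £540
  Q4–K: 60 × £1 = £60
Total = 560 + 390 + 90 + 540 + 60 = £1640.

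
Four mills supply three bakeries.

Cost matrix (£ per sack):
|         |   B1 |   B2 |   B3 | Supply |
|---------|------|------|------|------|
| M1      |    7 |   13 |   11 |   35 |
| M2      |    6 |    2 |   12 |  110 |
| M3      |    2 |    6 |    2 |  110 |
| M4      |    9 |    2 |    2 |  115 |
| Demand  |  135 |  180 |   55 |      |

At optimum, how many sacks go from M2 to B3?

0

Solving gives:
  M1 to B1: 35 × £7 = £245
  M2 to B2: 110 × £2 = £220
  M3 to B1: 100 × £2 = £200
  M3 to B3: 10 × £2 = £20
  M4 to B2: 70 × £2 = £140
  M4 to B3: 45 × £2 = £90
Total cost = £915.
The route M2→B3 is not used.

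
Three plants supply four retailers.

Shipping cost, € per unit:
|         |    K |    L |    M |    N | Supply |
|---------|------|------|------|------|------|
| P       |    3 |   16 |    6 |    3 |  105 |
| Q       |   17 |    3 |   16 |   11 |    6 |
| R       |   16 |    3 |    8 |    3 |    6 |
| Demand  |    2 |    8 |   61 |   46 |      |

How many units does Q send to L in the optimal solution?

6

Solving gives:
  P to K: 2 × €3 = €6
  P to M: 61 × €6 = €366
  P to N: 42 × €3 = €126
  Q to L: 6 × €3 = €18
  R to L: 2 × €3 = €6
  R to N: 4 × €3 = €12
Total cost = €534.
So Q→L carries 6 units.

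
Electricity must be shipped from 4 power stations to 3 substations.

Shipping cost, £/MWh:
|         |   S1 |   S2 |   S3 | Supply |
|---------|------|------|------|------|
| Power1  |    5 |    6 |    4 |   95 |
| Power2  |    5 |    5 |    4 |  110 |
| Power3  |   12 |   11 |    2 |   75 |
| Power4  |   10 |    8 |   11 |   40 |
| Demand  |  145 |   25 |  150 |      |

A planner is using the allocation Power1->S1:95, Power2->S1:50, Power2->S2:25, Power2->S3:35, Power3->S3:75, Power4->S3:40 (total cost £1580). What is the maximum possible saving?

130

Current plan cost = 95·5 + 50·5 + 25·5 + 35·4 + 75·2 + 40·11 = £1580.
Optimal plan:
  Power1–S1: 20 × £5 = £100
  Power1–S3: 75 × £4 = £300
  Power2–S1: 110 × £5 = £550
  Power3–S3: 75 × £2 = £150
  Power4–S1: 15 × £10 = £150
  Power4–S2: 25 × £8 = £200
Optimal cost = £1450.
Saving = 1580 − 1450 = £130.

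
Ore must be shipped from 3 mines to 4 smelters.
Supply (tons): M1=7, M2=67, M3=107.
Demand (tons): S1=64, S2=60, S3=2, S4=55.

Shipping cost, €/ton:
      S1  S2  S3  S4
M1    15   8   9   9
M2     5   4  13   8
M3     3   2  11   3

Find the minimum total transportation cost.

Optimal allocation:
  M1 to S2: 5 × €8 = €40
  M1 to S3: 2 × €9 = €18
  M2 to S1: 12 × €5 = €60
  M2 to S2: 55 × €4 = €220
  M3 to S1: 52 × €3 = €156
  M3 to S4: 55 × €3 = €165
Total = 40 + 18 + 60 + 220 + 156 + 165 = €659.

659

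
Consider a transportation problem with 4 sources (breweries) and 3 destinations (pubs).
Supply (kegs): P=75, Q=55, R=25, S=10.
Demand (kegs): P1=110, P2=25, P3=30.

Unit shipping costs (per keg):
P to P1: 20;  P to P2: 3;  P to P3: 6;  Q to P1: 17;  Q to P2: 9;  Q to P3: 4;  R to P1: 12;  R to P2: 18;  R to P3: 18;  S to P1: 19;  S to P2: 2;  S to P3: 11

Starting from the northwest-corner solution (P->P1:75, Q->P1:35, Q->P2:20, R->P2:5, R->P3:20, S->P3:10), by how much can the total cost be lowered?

Current plan cost = 75·20 + 35·17 + 20·9 + 5·18 + 20·18 + 10·11 = 2835.
Optimal plan:
  P–P1: 20 × 20 = 400
  P–P2: 25 × 3 = 75
  P–P3: 30 × 6 = 180
  Q–P1: 55 × 17 = 935
  R–P1: 25 × 12 = 300
  S–P1: 10 × 19 = 190
Optimal cost = 2080.
Saving = 2835 − 2080 = 755.

755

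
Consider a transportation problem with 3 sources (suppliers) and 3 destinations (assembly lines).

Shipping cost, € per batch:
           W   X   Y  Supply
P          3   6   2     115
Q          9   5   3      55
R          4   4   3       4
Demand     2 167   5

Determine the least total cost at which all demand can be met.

Optimal allocation:
  P–W: 2 × €3 = €6
  P–X: 108 × €6 = €648
  P–Y: 5 × €2 = €10
  Q–X: 55 × €5 = €275
  R–X: 4 × €4 = €16
Total = 6 + 648 + 10 + 275 + 16 = €955.

955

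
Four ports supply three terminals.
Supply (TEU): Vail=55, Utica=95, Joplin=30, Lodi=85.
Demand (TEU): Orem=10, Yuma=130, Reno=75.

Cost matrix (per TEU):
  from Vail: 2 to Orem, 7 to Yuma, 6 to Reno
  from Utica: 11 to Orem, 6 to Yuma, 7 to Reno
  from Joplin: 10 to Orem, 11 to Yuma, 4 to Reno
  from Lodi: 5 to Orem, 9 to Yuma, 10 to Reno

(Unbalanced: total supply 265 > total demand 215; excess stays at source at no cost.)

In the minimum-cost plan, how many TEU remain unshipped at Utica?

An optimal plan:
  Vail–Orem: 10 × 2 = 20
  Vail–Reno: 45 × 6 = 270
  Utica–Yuma: 95 × 6 = 570
  Joplin–Reno: 30 × 4 = 120
  Lodi–Yuma: 35 × 9 = 315
Total cost = 1295.
Utica ships 95 of its 95, leaving 0.

0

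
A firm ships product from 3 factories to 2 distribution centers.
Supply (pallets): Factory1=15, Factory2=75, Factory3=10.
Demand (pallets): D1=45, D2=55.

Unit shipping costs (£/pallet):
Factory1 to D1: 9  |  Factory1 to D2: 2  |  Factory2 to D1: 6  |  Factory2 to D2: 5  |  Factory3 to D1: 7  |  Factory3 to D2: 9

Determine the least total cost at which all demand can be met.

510

An optimal shipping plan:
  Factory1→D2: 15 × £2 = £30
  Factory2→D1: 35 × £6 = £210
  Factory2→D2: 40 × £5 = £200
  Factory3→D1: 10 × £7 = £70
Total = 30 + 210 + 200 + 70 = £510.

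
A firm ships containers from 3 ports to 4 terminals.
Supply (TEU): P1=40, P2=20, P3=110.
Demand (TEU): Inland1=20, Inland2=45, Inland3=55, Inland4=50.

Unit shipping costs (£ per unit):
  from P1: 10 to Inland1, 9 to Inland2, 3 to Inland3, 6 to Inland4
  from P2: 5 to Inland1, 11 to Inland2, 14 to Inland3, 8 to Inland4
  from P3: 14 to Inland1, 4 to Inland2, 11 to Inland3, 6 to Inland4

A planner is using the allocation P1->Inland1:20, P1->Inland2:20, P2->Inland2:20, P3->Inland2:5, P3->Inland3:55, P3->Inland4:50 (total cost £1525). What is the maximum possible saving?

Current plan cost = 20·10 + 20·9 + 20·11 + 5·4 + 55·11 + 50·6 = £1525.
Optimal plan:
  P1->Inland3: 40 × £3 = £120
  P2->Inland1: 20 × £5 = £100
  P3->Inland2: 45 × £4 = £180
  P3->Inland3: 15 × £11 = £165
  P3->Inland4: 50 × £6 = £300
Optimal cost = £865.
Saving = 1525 − 865 = £660.

660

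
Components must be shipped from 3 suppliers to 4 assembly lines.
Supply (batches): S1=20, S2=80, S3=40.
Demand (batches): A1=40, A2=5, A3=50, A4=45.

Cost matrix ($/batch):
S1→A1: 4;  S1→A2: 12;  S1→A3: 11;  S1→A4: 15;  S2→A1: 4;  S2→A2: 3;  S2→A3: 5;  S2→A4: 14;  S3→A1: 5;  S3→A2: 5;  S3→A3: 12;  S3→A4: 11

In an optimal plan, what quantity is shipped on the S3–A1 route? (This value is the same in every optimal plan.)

0

Optimal shipments:
  S1 to A1: 20 × $4 = $80
  S2 to A1: 20 × $4 = $80
  S2 to A2: 5 × $3 = $15
  S2 to A3: 50 × $5 = $250
  S2 to A4: 5 × $14 = $70
  S3 to A4: 40 × $11 = $440
Total cost = $935.
The route S3→A1 is not used.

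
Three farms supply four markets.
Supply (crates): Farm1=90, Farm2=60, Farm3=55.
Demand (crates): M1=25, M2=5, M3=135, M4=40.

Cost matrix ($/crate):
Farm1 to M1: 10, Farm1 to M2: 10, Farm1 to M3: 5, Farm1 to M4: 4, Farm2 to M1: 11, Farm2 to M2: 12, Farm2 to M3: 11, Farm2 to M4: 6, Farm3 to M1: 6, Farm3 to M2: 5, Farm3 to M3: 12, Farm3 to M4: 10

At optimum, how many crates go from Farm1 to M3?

90

Optimal shipments:
  Farm1 to M3: 90 crates
  Farm2 to M3: 20 crates
  Farm2 to M4: 40 crates
  Farm3 to M1: 25 crates
  Farm3 to M2: 5 crates
  Farm3 to M3: 25 crates
Total cost = $1385.
So Farm1→M3 carries 90 crates.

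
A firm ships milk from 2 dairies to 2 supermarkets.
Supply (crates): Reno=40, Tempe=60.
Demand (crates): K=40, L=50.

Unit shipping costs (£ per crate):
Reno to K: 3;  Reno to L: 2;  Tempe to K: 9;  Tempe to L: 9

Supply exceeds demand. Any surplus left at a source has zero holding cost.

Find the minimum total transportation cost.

An optimal shipping plan:
  Reno to L: 40 × £2 = £80
  Tempe to K: 40 × £9 = £360
  Tempe to L: 10 × £9 = £90
Total = 80 + 360 + 90 = £530.
(Supply check: Reno ships 40; Tempe ships 50.)

530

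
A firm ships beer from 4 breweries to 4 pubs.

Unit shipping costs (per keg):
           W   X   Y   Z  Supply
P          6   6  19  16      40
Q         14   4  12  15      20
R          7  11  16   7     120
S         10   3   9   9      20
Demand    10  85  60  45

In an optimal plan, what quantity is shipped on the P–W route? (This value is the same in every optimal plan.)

The minimum-cost plan:
  P→X: 40 × 6 = 240
  Q→X: 20 × 4 = 80
  R→W: 10 × 7 = 70
  R→X: 5 × 11 = 55
  R→Y: 60 × 16 = 960
  R→Z: 45 × 7 = 315
  S→X: 20 × 3 = 60
Total cost = 1780.
The route P→W is not used.

0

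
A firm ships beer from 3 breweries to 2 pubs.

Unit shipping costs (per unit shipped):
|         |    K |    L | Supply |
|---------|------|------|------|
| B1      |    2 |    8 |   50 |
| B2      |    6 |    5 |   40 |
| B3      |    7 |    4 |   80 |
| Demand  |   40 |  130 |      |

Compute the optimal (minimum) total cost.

680

One minimum-cost allocation:
  B1–K: 40 × 2 = 80
  B1–L: 10 × 8 = 80
  B2–L: 40 × 5 = 200
  B3–L: 80 × 4 = 320
Total = 80 + 80 + 200 + 320 = 680.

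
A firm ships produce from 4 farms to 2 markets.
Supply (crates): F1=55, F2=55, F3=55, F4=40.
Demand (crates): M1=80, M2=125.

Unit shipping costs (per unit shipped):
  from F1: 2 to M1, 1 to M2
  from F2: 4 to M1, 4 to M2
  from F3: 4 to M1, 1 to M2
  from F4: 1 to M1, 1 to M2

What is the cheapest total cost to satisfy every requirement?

370

An optimal shipping plan:
  F1→M2: 55 × 1 = 55
  F2→M1: 55 × 4 = 220
  F3→M2: 55 × 1 = 55
  F4→M1: 25 × 1 = 25
  F4→M2: 15 × 1 = 15
Total = 55 + 220 + 55 + 25 + 15 = 370.
(Supply check: F1 ships 55; F2 ships 55; F3 ships 55; F4 ships 40.)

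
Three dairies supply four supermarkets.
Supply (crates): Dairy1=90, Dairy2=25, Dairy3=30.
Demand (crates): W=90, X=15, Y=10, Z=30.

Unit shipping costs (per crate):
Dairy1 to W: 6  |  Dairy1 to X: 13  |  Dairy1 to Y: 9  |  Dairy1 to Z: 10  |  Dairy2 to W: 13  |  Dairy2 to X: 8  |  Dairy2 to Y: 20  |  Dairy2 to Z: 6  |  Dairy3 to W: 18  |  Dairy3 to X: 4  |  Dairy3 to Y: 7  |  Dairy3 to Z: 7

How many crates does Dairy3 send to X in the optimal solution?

Solving gives:
  Dairy1→W: 90 × 6 = 540
  Dairy2→Z: 25 × 6 = 150
  Dairy3→X: 15 × 4 = 60
  Dairy3→Y: 10 × 7 = 70
  Dairy3→Z: 5 × 7 = 35
Total cost = 855.
So Dairy3→X carries 15 crates.

15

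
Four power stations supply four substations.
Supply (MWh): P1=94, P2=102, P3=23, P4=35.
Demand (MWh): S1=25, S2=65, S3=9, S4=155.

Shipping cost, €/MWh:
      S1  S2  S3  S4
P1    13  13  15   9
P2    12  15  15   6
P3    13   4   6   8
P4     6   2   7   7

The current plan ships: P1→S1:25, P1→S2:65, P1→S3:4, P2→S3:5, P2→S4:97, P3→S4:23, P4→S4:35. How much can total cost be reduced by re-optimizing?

Current plan cost = 25·13 + 65·13 + 4·15 + 5·15 + 97·6 + 23·8 + 35·7 = €2316.
Optimal plan:
  P1 to S1: 25 MWh
  P1 to S2: 16 MWh
  P1 to S4: 53 MWh
  P2 to S4: 102 MWh
  P3 to S2: 14 MWh
  P3 to S3: 9 MWh
  P4 to S2: 35 MWh
Optimal cost = €1802.
Saving = 2316 − 1802 = €514.

514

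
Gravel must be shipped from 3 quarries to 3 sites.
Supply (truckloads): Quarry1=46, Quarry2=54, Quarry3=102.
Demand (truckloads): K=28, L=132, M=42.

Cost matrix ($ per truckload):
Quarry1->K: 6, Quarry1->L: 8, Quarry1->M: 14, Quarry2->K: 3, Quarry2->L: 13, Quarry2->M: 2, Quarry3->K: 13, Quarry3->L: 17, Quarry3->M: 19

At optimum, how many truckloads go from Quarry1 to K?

Solving gives:
  Quarry1 to L: 46 × $8 = $368
  Quarry2 to K: 12 × $3 = $36
  Quarry2 to M: 42 × $2 = $84
  Quarry3 to K: 16 × $13 = $208
  Quarry3 to L: 86 × $17 = $1462
Total cost = $2158.
The route Quarry1→K is not used.

0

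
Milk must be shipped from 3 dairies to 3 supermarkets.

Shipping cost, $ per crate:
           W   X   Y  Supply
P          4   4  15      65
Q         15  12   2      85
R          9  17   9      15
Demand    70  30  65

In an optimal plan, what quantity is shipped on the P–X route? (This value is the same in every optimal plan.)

The minimum-cost plan:
  P→W: 55 × $4 = $220
  P→X: 10 × $4 = $40
  Q→X: 20 × $12 = $240
  Q→Y: 65 × $2 = $130
  R→W: 15 × $9 = $135
Total cost = $765.
So P→X carries 10 crates.

10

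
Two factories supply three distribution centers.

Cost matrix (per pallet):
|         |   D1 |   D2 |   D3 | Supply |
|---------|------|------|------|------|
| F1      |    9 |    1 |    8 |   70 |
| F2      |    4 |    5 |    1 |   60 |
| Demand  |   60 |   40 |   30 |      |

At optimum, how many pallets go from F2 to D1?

30

Optimal shipments:
  F1 to D1: 30 pallets
  F1 to D2: 40 pallets
  F2 to D1: 30 pallets
  F2 to D3: 30 pallets
Total cost = 460.
So F2→D1 carries 30 pallets.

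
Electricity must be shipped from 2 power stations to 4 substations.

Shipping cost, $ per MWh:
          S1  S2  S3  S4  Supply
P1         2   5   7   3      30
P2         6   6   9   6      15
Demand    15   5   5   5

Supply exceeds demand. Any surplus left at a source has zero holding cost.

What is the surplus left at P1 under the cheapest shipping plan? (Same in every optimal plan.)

0

An optimal plan:
  P1->S1: 15 × $2 = $30
  P1->S2: 5 × $5 = $25
  P1->S3: 5 × $7 = $35
  P1->S4: 5 × $3 = $15
Total cost = $105.
P1 ships 30 of its 30, leaving 0.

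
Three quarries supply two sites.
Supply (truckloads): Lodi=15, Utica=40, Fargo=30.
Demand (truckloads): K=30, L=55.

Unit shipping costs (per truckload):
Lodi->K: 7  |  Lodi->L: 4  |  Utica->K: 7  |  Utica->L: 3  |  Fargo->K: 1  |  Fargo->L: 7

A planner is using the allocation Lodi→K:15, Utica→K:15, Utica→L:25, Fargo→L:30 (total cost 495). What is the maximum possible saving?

Current plan cost = 15·7 + 15·7 + 25·3 + 30·7 = 495.
Optimal plan:
  Lodi->L: 15 truckloads
  Utica->L: 40 truckloads
  Fargo->K: 30 truckloads
Optimal cost = 210.
Saving = 495 − 210 = 285.

285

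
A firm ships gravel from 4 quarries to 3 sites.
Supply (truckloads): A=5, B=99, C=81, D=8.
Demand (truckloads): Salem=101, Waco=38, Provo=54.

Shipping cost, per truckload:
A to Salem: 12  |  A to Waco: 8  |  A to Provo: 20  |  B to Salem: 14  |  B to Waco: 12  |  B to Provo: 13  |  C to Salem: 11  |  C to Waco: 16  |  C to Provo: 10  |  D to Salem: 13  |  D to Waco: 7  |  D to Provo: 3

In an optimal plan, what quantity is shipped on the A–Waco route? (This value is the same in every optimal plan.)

5

Solving gives:
  A to Waco: 5 × 8 = 40
  B to Salem: 20 × 14 = 280
  B to Waco: 33 × 12 = 396
  B to Provo: 46 × 13 = 598
  C to Salem: 81 × 11 = 891
  D to Provo: 8 × 3 = 24
Total cost = 2229.
So A→Waco carries 5 truckloads.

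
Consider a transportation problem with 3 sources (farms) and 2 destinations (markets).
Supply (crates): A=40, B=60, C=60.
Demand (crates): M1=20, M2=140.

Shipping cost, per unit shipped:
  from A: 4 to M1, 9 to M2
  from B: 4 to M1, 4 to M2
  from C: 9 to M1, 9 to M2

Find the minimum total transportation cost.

An optimal shipping plan:
  A to M1: 20 × 4 = 80
  A to M2: 20 × 9 = 180
  B to M2: 60 × 4 = 240
  C to M2: 60 × 9 = 540
Total = 80 + 180 + 240 + 540 = 1040.
(Supply check: A ships 40; B ships 60; C ships 60.)

1040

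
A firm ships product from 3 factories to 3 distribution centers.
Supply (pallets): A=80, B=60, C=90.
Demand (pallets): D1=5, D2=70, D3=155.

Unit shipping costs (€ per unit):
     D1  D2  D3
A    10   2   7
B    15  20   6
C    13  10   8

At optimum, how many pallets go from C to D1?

0

Optimal shipments:
  A to D1: 5 × €10 = €50
  A to D2: 70 × €2 = €140
  A to D3: 5 × €7 = €35
  B to D3: 60 × €6 = €360
  C to D3: 90 × €8 = €720
Total cost = €1305.
The route C→D1 is not used.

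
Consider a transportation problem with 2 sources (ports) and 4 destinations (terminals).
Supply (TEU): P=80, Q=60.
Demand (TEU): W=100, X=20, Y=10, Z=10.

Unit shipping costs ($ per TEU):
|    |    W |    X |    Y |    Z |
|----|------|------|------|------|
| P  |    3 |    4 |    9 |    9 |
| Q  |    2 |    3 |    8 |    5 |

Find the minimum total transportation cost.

A cheapest plan:
  P–W: 50 × $3 = $150
  P–X: 20 × $4 = $80
  P–Y: 10 × $9 = $90
  Q–W: 50 × $2 = $100
  Q–Z: 10 × $5 = $50
Total = 150 + 80 + 90 + 100 + 50 = $470.
(Supply check: P ships 80; Q ships 60.)

470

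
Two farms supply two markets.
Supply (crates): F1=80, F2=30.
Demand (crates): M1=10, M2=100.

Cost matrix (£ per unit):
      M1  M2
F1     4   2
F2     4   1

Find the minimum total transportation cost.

210

An optimal shipping plan:
  F1–M1: 10 × £4 = £40
  F1–M2: 70 × £2 = £140
  F2–M2: 30 × £1 = £30
Total = 40 + 140 + 30 = £210.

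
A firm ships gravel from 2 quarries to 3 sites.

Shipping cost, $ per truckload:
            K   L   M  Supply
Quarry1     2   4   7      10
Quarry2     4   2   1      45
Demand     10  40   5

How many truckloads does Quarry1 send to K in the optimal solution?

10

Solving gives:
  Quarry1→K: 10 × $2 = $20
  Quarry2→L: 40 × $2 = $80
  Quarry2→M: 5 × $1 = $5
Total cost = $105.
So Quarry1→K carries 10 truckloads.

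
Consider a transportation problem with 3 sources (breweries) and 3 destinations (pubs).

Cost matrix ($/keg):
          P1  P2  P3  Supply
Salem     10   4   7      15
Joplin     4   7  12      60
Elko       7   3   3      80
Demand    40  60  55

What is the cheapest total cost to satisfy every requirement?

A cheapest plan:
  Salem to P2: 15 × $4 = $60
  Joplin to P1: 40 × $4 = $160
  Joplin to P2: 20 × $7 = $140
  Elko to P2: 25 × $3 = $75
  Elko to P3: 55 × $3 = $165
Total = 60 + 160 + 140 + 75 + 165 = $600.
(Supply check: Salem ships 15; Joplin ships 60; Elko ships 80.)

600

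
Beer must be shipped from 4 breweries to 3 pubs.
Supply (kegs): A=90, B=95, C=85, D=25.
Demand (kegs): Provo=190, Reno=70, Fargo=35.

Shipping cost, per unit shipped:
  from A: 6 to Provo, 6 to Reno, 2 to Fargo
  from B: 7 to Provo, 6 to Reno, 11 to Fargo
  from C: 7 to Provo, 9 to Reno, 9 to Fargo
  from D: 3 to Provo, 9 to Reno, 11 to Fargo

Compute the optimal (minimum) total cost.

1665

A cheapest plan:
  A→Provo: 55 × 6 = 330
  A→Fargo: 35 × 2 = 70
  B→Provo: 25 × 7 = 175
  B→Reno: 70 × 6 = 420
  C→Provo: 85 × 7 = 595
  D→Provo: 25 × 3 = 75
Total = 330 + 70 + 175 + 420 + 595 + 75 = 1665.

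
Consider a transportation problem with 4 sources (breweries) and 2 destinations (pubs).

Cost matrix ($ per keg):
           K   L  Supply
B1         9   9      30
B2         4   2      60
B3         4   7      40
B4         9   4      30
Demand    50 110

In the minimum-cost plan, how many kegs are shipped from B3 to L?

0

Solving gives:
  B1–K: 10 × $9 = $90
  B1–L: 20 × $9 = $180
  B2–L: 60 × $2 = $120
  B3–K: 40 × $4 = $160
  B4–L: 30 × $4 = $120
Total cost = $670.
The route B3→L is not used.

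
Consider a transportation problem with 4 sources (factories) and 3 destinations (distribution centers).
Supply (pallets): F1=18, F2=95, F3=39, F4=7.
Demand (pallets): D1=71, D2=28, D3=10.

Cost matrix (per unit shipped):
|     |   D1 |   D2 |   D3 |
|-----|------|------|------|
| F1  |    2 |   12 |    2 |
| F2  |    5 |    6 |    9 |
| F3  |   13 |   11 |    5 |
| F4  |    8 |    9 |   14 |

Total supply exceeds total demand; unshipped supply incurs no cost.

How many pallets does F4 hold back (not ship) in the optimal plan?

7

Minimum-cost shipments:
  F1–D1: 18 × 2 = 36
  F2–D1: 53 × 5 = 265
  F2–D2: 28 × 6 = 168
  F3–D3: 10 × 5 = 50
Total cost = 519.
F4 ships 0 of its 7, leaving 7.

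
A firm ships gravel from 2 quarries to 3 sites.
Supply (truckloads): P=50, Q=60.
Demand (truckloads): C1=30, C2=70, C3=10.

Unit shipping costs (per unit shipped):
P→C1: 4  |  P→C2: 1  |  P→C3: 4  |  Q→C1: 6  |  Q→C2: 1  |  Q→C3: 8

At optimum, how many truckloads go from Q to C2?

60

Optimal shipments:
  P to C1: 30 × 4 = 120
  P to C2: 10 × 1 = 10
  P to C3: 10 × 4 = 40
  Q to C2: 60 × 1 = 60
Total cost = 230.
So Q→C2 carries 60 truckloads.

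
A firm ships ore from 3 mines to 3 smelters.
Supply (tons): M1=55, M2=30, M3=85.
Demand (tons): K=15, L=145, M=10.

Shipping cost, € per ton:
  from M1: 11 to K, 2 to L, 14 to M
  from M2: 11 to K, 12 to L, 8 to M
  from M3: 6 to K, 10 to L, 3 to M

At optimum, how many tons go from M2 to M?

The minimum-cost plan:
  M1–L: 55 × €2 = €110
  M2–L: 30 × €12 = €360
  M3–K: 15 × €6 = €90
  M3–L: 60 × €10 = €600
  M3–M: 10 × €3 = €30
Total cost = €1190.
The route M2→M is not used.

0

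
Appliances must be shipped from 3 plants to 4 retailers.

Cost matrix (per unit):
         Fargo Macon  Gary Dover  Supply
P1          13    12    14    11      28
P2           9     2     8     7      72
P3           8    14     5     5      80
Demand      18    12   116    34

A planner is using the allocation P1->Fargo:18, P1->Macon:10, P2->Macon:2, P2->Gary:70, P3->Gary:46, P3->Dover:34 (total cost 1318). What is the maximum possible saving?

94

Current plan cost = 18·13 + 10·12 + 2·2 + 70·8 + 46·5 + 34·5 = 1318.
Optimal plan:
  P1->Dover: 28 × 11 = 308
  P2->Fargo: 18 × 9 = 162
  P2->Macon: 12 × 2 = 24
  P2->Gary: 36 × 8 = 288
  P2->Dover: 6 × 7 = 42
  P3->Gary: 80 × 5 = 400
Optimal cost = 1224.
Saving = 1318 − 1224 = 94.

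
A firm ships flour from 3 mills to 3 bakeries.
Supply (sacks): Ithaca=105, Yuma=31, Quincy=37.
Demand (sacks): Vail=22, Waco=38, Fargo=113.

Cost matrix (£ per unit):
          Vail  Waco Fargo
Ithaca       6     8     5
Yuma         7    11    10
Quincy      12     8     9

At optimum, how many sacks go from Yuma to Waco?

1

Solving gives:
  Ithaca->Fargo: 105 sacks
  Yuma->Vail: 22 sacks
  Yuma->Waco: 1 sacks
  Yuma->Fargo: 8 sacks
  Quincy->Waco: 37 sacks
Total cost = £1066.
So Yuma→Waco carries 1 sacks.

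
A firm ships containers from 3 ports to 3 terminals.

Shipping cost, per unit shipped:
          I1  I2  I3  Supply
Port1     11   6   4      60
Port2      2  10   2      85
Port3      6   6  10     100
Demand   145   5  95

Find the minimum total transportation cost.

A cheapest plan:
  Port1 to I3: 60 TEU
  Port2 to I1: 50 TEU
  Port2 to I3: 35 TEU
  Port3 to I1: 95 TEU
  Port3 to I2: 5 TEU
Total cost = 1010.

1010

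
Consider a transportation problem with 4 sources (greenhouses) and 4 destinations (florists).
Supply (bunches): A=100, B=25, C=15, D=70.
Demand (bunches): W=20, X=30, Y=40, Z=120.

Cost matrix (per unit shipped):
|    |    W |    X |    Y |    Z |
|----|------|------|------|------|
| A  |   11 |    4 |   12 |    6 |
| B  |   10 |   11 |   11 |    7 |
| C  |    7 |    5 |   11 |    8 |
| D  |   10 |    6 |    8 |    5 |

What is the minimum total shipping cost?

1305

A cheapest plan:
  A to X: 30 × 4 = 120
  A to Z: 70 × 6 = 420
  B to W: 5 × 10 = 50
  B to Z: 20 × 7 = 140
  C to W: 15 × 7 = 105
  D to Y: 40 × 8 = 320
  D to Z: 30 × 5 = 150
Total = 120 + 420 + 50 + 140 + 105 + 320 + 150 = 1305.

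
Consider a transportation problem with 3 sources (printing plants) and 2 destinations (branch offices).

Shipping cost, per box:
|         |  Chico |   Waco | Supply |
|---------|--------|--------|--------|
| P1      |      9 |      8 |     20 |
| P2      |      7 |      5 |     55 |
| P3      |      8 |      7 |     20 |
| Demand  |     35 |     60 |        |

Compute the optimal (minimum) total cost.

610

Optimal allocation:
  P1→Chico: 20 × 9 = 180
  P2→Waco: 55 × 5 = 275
  P3→Chico: 15 × 8 = 120
  P3→Waco: 5 × 7 = 35
Total = 180 + 275 + 120 + 35 = 610.
(Supply check: P1 ships 20; P2 ships 55; P3 ships 20.)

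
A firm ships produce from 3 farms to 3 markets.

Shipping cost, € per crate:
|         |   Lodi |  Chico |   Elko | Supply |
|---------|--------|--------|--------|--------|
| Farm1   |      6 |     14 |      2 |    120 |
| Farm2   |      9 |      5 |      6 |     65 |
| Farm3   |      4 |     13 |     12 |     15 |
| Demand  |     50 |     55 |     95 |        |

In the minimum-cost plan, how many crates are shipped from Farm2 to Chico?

Optimal shipments:
  Farm1–Lodi: 25 crates
  Farm1–Elko: 95 crates
  Farm2–Lodi: 10 crates
  Farm2–Chico: 55 crates
  Farm3–Lodi: 15 crates
Total cost = €765.
So Farm2→Chico carries 55 crates.

55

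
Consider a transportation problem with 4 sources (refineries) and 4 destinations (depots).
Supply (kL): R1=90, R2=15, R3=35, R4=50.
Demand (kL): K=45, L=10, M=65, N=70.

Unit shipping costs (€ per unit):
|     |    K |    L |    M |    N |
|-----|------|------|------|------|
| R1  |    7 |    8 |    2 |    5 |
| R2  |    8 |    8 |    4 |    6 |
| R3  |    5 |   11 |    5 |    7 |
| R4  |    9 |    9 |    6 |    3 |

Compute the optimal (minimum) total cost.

One minimum-cost allocation:
  R1 to K: 10 × €7 = €70
  R1 to M: 65 × €2 = €130
  R1 to N: 15 × €5 = €75
  R2 to L: 10 × €8 = €80
  R2 to N: 5 × €6 = €30
  R3 to K: 35 × €5 = €175
  R4 to N: 50 × €3 = €150
Total = 70 + 130 + 75 + 80 + 30 + 175 + 150 = €710.
(Supply check: R1 ships 90; R2 ships 15; R3 ships 35; R4 ships 50.)

710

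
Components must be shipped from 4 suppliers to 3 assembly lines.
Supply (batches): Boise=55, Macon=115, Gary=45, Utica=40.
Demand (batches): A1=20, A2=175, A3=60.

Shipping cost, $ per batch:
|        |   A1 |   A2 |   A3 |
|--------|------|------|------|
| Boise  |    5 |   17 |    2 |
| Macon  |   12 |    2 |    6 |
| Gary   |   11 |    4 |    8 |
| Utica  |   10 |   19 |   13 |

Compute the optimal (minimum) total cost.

1070

A cheapest plan:
  Boise->A3: 55 batches
  Macon->A2: 115 batches
  Gary->A2: 45 batches
  Utica->A1: 20 batches
  Utica->A2: 15 batches
  Utica->A3: 5 batches
Total cost = $1070.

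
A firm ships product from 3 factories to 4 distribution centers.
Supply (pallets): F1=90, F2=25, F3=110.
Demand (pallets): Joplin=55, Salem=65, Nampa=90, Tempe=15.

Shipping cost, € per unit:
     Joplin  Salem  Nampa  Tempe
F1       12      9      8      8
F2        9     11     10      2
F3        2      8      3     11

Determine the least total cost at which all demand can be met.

One minimum-cost allocation:
  F1->Salem: 65 pallets
  F1->Nampa: 25 pallets
  F2->Joplin: 10 pallets
  F2->Tempe: 15 pallets
  F3->Joplin: 45 pallets
  F3->Nampa: 65 pallets
Total cost = €1190.
(Supply check: F1 ships 90; F2 ships 25; F3 ships 110.)

1190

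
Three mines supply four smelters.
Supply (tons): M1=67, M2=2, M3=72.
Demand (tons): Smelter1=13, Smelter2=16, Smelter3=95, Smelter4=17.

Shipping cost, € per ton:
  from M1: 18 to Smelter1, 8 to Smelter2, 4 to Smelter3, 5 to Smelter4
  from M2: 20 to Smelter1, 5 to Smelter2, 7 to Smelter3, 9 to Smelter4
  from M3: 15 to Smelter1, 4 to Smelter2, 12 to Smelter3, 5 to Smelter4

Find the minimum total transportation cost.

One minimum-cost allocation:
  M1–Smelter3: 67 × €4 = €268
  M2–Smelter3: 2 × €7 = €14
  M3–Smelter1: 13 × €15 = €195
  M3–Smelter2: 16 × €4 = €64
  M3–Smelter3: 26 × €12 = €312
  M3–Smelter4: 17 × €5 = €85
Total = 268 + 14 + 195 + 64 + 312 + 85 = €938.

938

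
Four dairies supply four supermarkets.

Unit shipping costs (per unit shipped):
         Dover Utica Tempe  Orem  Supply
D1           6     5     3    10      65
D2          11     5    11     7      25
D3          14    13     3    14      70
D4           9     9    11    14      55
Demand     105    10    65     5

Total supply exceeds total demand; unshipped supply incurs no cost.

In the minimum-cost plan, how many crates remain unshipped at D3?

5

Minimum-cost shipments:
  D1→Dover: 65 crates
  D2→Utica: 10 crates
  D2→Orem: 5 crates
  D3→Tempe: 65 crates
  D4→Dover: 40 crates
Total cost = 1030.
D3 ships 65 of its 70, leaving 5.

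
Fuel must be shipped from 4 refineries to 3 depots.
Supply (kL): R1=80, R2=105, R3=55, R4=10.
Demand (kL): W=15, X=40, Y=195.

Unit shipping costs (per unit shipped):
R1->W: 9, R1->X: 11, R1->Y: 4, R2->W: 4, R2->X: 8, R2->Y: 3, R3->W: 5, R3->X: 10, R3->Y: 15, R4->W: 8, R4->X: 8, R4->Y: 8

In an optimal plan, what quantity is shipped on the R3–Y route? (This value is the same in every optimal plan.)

0

Optimal shipments:
  R1–Y: 80 × 4 = 320
  R2–Y: 105 × 3 = 315
  R3–W: 15 × 5 = 75
  R3–X: 40 × 10 = 400
  R4–Y: 10 × 8 = 80
Total cost = 1190.
The route R3→Y is not used.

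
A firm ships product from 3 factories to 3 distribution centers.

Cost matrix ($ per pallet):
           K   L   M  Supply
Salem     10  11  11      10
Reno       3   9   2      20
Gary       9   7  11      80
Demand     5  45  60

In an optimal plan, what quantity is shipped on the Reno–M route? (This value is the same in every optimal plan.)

Optimal shipments:
  Salem->M: 10 pallets
  Reno->M: 20 pallets
  Gary->K: 5 pallets
  Gary->L: 45 pallets
  Gary->M: 30 pallets
Total cost = $840.
So Reno→M carries 20 pallets.

20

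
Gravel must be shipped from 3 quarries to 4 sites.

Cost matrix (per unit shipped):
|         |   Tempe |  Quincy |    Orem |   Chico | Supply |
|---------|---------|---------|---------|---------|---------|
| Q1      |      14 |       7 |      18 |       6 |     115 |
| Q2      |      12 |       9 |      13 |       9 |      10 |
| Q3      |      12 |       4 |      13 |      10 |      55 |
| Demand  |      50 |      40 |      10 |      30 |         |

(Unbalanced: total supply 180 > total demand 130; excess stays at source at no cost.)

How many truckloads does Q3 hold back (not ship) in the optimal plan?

0

Minimum-cost shipments:
  Q1->Tempe: 35 × 14 = 490
  Q1->Chico: 30 × 6 = 180
  Q2->Tempe: 10 × 12 = 120
  Q3->Tempe: 5 × 12 = 60
  Q3->Quincy: 40 × 4 = 160
  Q3->Orem: 10 × 13 = 130
Total cost = 1140.
Q3 ships 55 of its 55, leaving 0.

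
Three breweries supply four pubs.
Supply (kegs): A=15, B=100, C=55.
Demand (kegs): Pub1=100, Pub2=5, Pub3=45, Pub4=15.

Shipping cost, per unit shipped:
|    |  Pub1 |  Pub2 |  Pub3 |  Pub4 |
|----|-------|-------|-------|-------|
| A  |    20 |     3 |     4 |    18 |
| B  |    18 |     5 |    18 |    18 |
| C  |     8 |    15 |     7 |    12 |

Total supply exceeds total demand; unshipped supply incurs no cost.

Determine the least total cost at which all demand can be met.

2115

An optimal shipping plan:
  A→Pub3: 15 × 4 = 60
  B→Pub1: 75 × 18 = 1350
  B→Pub2: 5 × 5 = 25
  B→Pub4: 15 × 18 = 270
  C→Pub1: 25 × 8 = 200
  C→Pub3: 30 × 7 = 210
Total = 60 + 1350 + 25 + 270 + 200 + 210 = 2115.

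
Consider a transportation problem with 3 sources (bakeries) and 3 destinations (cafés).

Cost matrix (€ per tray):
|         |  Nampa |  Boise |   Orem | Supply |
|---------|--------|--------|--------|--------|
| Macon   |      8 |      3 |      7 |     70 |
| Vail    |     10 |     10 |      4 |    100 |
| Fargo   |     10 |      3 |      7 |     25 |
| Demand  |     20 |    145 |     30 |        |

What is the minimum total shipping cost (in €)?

Optimal allocation:
  Macon->Boise: 70 trays
  Vail->Nampa: 20 trays
  Vail->Boise: 50 trays
  Vail->Orem: 30 trays
  Fargo->Boise: 25 trays
Total cost = €1105.

1105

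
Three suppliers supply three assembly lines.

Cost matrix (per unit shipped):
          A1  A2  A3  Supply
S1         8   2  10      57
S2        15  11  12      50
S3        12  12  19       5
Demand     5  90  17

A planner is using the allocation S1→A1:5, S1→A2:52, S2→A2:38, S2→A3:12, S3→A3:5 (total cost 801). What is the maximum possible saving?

Current plan cost = 5·8 + 52·2 + 38·11 + 12·12 + 5·19 = 801.
Optimal plan:
  S1->A2: 57 batches
  S2->A2: 33 batches
  S2->A3: 17 batches
  S3->A1: 5 batches
Optimal cost = 741.
Saving = 801 − 741 = 60.

60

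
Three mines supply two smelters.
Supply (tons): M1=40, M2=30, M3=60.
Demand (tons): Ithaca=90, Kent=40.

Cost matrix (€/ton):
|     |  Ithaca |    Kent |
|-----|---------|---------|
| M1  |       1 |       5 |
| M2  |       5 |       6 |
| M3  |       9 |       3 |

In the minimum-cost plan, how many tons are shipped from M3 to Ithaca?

20

Optimal shipments:
  M1→Ithaca: 40 × €1 = €40
  M2→Ithaca: 30 × €5 = €150
  M3→Ithaca: 20 × €9 = €180
  M3→Kent: 40 × €3 = €120
Total cost = €490.
So M3→Ithaca carries 20 tons.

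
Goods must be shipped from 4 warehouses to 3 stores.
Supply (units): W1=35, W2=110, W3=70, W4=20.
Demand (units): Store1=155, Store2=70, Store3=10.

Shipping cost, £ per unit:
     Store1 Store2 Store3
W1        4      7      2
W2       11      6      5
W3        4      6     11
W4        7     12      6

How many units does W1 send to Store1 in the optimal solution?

Solving gives:
  W1 to Store1: 35 × £4 = £140
  W2 to Store1: 30 × £11 = £330
  W2 to Store2: 70 × £6 = £420
  W2 to Store3: 10 × £5 = £50
  W3 to Store1: 70 × £4 = £280
  W4 to Store1: 20 × £7 = £140
Total cost = £1360.
So W1→Store1 carries 35 units.

35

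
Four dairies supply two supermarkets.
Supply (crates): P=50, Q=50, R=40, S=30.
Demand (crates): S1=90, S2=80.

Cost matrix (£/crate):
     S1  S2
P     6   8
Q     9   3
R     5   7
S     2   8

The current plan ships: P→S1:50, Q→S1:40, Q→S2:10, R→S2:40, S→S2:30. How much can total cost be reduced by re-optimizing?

440

Current plan cost = 50·6 + 40·9 + 10·3 + 40·7 + 30·8 = £1210.
Optimal plan:
  P->S1: 50 × £6 = £300
  Q->S2: 50 × £3 = £150
  R->S1: 10 × £5 = £50
  R->S2: 30 × £7 = £210
  S->S1: 30 × £2 = £60
Optimal cost = £770.
Saving = 1210 − 770 = £440.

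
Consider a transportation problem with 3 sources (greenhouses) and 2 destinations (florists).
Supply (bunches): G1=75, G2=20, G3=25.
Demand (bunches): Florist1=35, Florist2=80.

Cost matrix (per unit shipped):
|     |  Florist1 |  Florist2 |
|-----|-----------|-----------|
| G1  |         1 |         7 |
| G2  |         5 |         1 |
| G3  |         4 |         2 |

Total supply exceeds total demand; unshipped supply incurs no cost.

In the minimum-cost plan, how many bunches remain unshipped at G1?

5

An optimal plan:
  G1->Florist1: 35 × 1 = 35
  G1->Florist2: 35 × 7 = 245
  G2->Florist2: 20 × 1 = 20
  G3->Florist2: 25 × 2 = 50
Total cost = 350.
G1 ships 70 of its 75, leaving 5.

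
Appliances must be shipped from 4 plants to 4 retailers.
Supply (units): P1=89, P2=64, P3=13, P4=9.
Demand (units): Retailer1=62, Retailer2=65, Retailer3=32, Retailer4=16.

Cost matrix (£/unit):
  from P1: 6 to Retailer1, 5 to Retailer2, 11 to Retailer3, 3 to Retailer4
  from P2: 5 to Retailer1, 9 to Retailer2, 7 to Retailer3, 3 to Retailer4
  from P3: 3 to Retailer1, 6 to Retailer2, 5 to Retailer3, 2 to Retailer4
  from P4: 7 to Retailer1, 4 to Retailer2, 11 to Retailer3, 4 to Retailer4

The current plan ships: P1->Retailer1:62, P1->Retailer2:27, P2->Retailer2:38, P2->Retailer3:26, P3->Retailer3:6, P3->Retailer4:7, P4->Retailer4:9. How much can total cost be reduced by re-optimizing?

222

Current plan cost = 62·6 + 27·5 + 38·9 + 26·7 + 6·5 + 7·2 + 9·4 = £1111.
Optimal plan:
  P1–Retailer1: 17 units
  P1–Retailer2: 56 units
  P1–Retailer4: 16 units
  P2–Retailer1: 45 units
  P2–Retailer3: 19 units
  P3–Retailer3: 13 units
  P4–Retailer2: 9 units
Optimal cost = £889.
Saving = 1111 − 889 = £222.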